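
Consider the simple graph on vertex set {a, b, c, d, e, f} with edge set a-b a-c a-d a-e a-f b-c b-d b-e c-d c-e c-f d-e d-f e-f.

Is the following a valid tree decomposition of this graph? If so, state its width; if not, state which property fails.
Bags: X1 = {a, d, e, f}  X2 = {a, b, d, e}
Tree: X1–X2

No — vertex c appears in no bag.

A tree decomposition must satisfy three properties: every vertex lies in some bag; for every edge, both endpoints lie together in some bag; and for every vertex, the bags containing it form a connected subtree. Here vertex c appears in no bag, so the decomposition is invalid.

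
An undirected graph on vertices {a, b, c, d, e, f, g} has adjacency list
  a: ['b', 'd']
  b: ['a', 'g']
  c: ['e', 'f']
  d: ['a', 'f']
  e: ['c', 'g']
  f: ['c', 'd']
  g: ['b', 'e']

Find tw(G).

2

A width-2 tree decomposition is:
Bags: B1 = {a, b, d}  B2 = {b, d, g}  B3 = {d, e, g}  B4 = {c, d, e}  B5 = {c, d, f}
Tree: B1–B2, B2–B3, B3–B4, B4–B5
The largest bag has 3 vertices, giving width 2; this decomposition certifies tw(G) ≤ 2. For the lower bound, G contains the cycle d–a–b–g–e–c–f–d, so G is not a forest; only forests have treewidth ≤ 1, hence tw(G) ≥ 2. The upper and lower bounds meet at 2, so that is the treewidth.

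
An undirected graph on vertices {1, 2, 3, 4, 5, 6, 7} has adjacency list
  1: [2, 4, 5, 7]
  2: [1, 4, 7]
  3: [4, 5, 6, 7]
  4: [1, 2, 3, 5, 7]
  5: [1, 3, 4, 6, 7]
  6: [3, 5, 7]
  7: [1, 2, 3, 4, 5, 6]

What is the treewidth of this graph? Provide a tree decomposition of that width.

Treewidth 3.
One such decomposition:
Bags: B1 = {1, 2, 4, 7}  B2 = {1, 4, 5, 7}  B3 = {3, 4, 5, 7}  B4 = {3, 5, 6, 7}
Tree: B1–B2, B2–B3, B3–B4

Each bag holds 4 vertices, so the decomposition has width 3, which upper-bounds the treewidth. For the lower bound, the 4 vertices {1, 2, 4, 7} are pairwise adjacent, and any tree decomposition puts a clique entirely inside one bag — forcing width ≥ 3. The upper and lower bounds meet at 3, so that is the treewidth.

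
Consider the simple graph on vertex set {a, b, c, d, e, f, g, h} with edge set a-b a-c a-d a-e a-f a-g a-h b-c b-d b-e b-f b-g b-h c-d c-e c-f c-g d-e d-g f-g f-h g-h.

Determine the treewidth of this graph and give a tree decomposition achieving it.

Treewidth 4.
Bags: B1 = {a, b, c, f, g}  B2 = {a, b, c, d, g}  B3 = {a, b, c, d, e}  B4 = {a, b, f, g, h}
Tree: B1–B2, B2–B3, B1–B4

Each bag holds 5 vertices, so the decomposition has width 4, which upper-bounds the treewidth. For the lower bound, the 5 vertices {a, b, f, g, h} are pairwise adjacent, and any tree decomposition puts a clique entirely inside one bag — forcing width ≥ 4. Hence tw(G) = 4 exactly.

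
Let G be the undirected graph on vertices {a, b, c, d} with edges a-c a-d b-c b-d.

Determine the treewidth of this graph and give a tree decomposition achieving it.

Every bag has size at most 3, so the width is 3 − 1 = 2 and tw(G) ≤ 2. For the lower bound, G contains the cycle b–c–a–d–b, so G is not a forest; only forests have treewidth ≤ 1, hence tw(G) ≥ 2. The upper and lower bounds meet at 2, so that is the treewidth.

Treewidth 2.
Bags: B1 = {a, b, c}  B2 = {a, b, d}
Tree: B1–B2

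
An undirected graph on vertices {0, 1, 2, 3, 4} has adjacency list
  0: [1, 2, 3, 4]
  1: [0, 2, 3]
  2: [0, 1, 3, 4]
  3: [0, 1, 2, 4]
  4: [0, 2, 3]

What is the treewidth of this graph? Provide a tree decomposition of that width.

The largest bag has 4 vertices, giving width 3; this decomposition certifies tw(G) ≤ 3. For the lower bound, the 4 vertices {0, 1, 2, 3} are pairwise adjacent, and any tree decomposition puts a clique entirely inside one bag — forcing width ≥ 3. Therefore the treewidth is 3.

Treewidth 3.
One optimal decomposition is:
Bags: B1 = {0, 1, 2, 3}  B2 = {0, 2, 3, 4}
Tree: B1–B2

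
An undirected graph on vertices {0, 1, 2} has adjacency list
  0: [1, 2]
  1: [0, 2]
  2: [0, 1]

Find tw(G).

2

A width-2 tree decomposition is:
Bags: B1 = {0, 1, 2}
Tree: (single bag)
A single bag containing all 3 vertices is trivially a valid decomposition of width 2. Conversely, {0, 1, 2} is a clique of size 3, and the vertices of any clique must share a bag in every tree decomposition; so some bag has ≥ 3 vertices and tw(G) ≥ 2. Hence tw(G) = 2 exactly.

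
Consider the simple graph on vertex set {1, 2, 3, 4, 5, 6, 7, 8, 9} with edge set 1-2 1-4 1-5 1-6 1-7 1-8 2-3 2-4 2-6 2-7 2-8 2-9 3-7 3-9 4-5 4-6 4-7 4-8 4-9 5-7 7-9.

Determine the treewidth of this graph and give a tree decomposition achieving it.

Each bag holds 4 vertices, so the decomposition has width 3, which upper-bounds the treewidth. Conversely, {2, 3, 7, 9} is a clique of size 4, and the vertices of any clique must share a bag in every tree decomposition; so some bag has ≥ 4 vertices and tw(G) ≥ 3. Combining the bounds, tw(G) = 3.

Treewidth 3.
One such decomposition:
Bags: B1 = {1, 2, 4, 7}  B2 = {1, 4, 5, 7}  B3 = {2, 4, 7, 9}  B4 = {1, 2, 4, 6}  B5 = {1, 2, 4, 8}  B6 = {2, 3, 7, 9}
Tree: B1–B2, B1–B3, B1–B4, B1–B5, B3–B6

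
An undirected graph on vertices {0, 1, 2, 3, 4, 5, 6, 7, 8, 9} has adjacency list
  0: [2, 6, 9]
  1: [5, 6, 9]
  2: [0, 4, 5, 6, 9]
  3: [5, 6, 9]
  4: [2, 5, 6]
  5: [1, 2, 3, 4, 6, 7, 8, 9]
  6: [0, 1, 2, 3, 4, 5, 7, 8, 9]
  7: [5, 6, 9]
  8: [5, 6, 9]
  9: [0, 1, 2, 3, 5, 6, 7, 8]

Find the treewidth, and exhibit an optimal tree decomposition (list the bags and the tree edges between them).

Treewidth 3.
One such decomposition:
Bags: B1 = {5, 6, 7, 9}  B2 = {2, 5, 6, 9}  B3 = {3, 5, 6, 9}  B4 = {5, 6, 8, 9}  B5 = {1, 5, 6, 9}  B6 = {2, 4, 5, 6}  B7 = {0, 2, 6, 9}
Tree: B1–B2, B1–B3, B3–B4, B2–B5, B2–B6, B2–B7

Every bag has size at most 4, so the width is 4 − 1 = 3 and tw(G) ≤ 3. Conversely, {0, 2, 6, 9} is a clique of size 4, and the vertices of any clique must share a bag in every tree decomposition; so some bag has ≥ 4 vertices and tw(G) ≥ 3. Hence tw(G) = 3 exactly.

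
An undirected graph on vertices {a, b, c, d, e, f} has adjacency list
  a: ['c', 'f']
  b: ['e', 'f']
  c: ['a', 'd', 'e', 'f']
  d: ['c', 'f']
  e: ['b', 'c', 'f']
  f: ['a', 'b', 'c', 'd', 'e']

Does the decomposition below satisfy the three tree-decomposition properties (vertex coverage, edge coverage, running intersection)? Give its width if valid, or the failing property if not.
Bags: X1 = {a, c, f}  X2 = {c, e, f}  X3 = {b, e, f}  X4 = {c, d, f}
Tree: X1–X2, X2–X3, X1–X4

Yes; width 2.

Checking the three conditions: (i) the bags cover all of {a, b, c, d, e, f}; (ii) for each edge, some bag contains both endpoints; (iii) the bags containing any fixed vertex form a subtree. All hold, so the decomposition is valid with width 3 − 1 = 2.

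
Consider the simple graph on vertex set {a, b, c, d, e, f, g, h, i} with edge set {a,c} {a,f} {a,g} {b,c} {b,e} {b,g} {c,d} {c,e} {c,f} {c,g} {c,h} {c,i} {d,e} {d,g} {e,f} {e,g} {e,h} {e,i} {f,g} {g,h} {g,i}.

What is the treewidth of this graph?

A width-3 tree decomposition is:
Bags: B1 = {c, e, g, i}  B2 = {c, e, g, h}  B3 = {c, e, f, g}  B4 = {b, c, e, g}  B5 = {c, d, e, g}  B6 = {a, c, f, g}
Tree: B1–B2, B1–B3, B2–B4, B4–B5, B3–B6
Every bag has size at most 4, so the width is 4 − 1 = 3 and tw(G) ≤ 3. On the other hand G contains the 4-clique {c, d, e, g}. A clique must lie in a single bag of any decomposition, so no decomposition can have width below 3. The upper and lower bounds meet at 3, so that is the treewidth.

3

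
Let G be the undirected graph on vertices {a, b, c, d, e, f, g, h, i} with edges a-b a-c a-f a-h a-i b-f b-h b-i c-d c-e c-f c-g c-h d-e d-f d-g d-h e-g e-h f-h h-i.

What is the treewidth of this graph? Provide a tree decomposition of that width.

Treewidth 3.
Bags: B1 = {c, d, f, h}  B2 = {c, d, e, h}  B3 = {c, d, e, g}  B4 = {a, c, f, h}  B5 = {a, b, f, h}  B6 = {a, b, h, i}
Tree: B1–B2, B2–B3, B1–B4, B4–B5, B5–B6

Every bag has size at most 4, so the width is 4 − 1 = 3 and tw(G) ≤ 3. On the other hand G contains the 4-clique {c, d, e, g}. A clique must lie in a single bag of any decomposition, so no decomposition can have width below 3. Combining the bounds, tw(G) = 3.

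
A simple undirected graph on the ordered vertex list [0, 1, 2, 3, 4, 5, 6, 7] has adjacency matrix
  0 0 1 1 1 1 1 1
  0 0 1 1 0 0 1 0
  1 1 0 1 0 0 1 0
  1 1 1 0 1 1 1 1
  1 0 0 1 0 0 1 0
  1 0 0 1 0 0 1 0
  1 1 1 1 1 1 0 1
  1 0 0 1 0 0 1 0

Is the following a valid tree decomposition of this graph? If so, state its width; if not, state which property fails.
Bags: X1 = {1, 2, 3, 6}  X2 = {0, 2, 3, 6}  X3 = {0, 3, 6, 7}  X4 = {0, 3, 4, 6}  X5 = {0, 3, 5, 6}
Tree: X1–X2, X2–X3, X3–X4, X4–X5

Checking the three conditions: (i) the bags cover all of {0, 1, 2, 3, 4, 5, 6, 7}; (ii) for each edge, some bag contains both endpoints; (iii) the bags containing any fixed vertex form a subtree. All hold, so the decomposition is valid with width 4 − 1 = 3.

Yes; width 3.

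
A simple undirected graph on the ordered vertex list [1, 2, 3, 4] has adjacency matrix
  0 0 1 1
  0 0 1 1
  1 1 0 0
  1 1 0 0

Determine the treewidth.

2

A width-2 tree decomposition is:
Bags: B1 = {1, 2, 4}  B2 = {1, 2, 3}
Tree: B1–B2
The largest bag has 3 vertices, giving width 2; this decomposition certifies tw(G) ≤ 2. For the lower bound, G contains the cycle 1–4–2–3–1, so G is not a forest; only forests have treewidth ≤ 1, hence tw(G) ≥ 2. Therefore the treewidth is 2.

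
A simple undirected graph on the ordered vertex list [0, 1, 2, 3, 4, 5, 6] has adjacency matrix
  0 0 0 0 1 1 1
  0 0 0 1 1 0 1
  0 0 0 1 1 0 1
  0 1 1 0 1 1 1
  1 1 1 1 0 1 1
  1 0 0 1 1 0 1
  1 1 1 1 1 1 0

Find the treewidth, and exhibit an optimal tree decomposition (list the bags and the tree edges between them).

Each bag holds 4 vertices, so the decomposition has width 3, which upper-bounds the treewidth. On the other hand G contains the 4-clique {0, 4, 5, 6}. A clique must lie in a single bag of any decomposition, so no decomposition can have width below 3. Combining the bounds, tw(G) = 3.

Treewidth 3.
Bags: B1 = {3, 4, 5, 6}  B2 = {0, 4, 5, 6}  B3 = {1, 3, 4, 6}  B4 = {2, 3, 4, 6}
Tree: B1–B2, B1–B3, B1–B4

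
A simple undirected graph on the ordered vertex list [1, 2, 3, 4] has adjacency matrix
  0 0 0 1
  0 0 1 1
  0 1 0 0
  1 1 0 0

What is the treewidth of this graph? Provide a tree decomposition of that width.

Each bag holds 2 vertices, so the decomposition has width 1, which upper-bounds the treewidth. Since G has at least one edge (e.g. 2–3), it is not an edgeless graph, so tw(G) ≥ 1. The upper and lower bounds meet at 1, so that is the treewidth.

Treewidth 1.
One optimal decomposition is:
Bags: B1 = {2, 3}  B2 = {2, 4}  B3 = {1, 4}
Tree: B1–B2, B2–B3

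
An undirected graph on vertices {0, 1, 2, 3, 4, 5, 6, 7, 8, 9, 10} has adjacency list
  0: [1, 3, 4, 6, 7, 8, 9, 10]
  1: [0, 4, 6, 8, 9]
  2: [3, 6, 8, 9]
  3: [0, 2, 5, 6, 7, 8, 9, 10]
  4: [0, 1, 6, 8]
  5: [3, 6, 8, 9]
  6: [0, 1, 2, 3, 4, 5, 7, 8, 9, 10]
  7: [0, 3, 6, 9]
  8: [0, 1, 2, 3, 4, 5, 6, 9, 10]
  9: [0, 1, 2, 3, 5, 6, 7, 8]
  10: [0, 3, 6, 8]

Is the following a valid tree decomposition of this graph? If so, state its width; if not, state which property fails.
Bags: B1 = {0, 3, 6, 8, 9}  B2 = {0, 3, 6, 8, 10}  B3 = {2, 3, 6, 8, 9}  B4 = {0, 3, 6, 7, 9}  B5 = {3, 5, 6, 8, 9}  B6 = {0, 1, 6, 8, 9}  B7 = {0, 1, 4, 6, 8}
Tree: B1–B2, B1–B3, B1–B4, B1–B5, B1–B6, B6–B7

Yes; width 4.

Every vertex of G appears in some bag (union = {0, 1, 2, 3, 4, 5, 6, 7, 8, 9, 10}); every edge is covered by a bag; and for each vertex v the set of bags containing v is connected in the bag tree. The decomposition is therefore valid. The largest bag has 5 vertices, so the width is 4.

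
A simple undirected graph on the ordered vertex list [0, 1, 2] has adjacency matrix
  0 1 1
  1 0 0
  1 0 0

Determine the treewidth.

A width-1 tree decomposition is:
Bags: B1 = {0, 2}  B2 = {0, 1}
Tree: B1–B2
Each bag holds 2 vertices, so the decomposition has width 1, which upper-bounds the treewidth. Any graph with an edge has treewidth ≥ 1, and G has the edge 2–0. Hence tw(G) = 1 exactly.

1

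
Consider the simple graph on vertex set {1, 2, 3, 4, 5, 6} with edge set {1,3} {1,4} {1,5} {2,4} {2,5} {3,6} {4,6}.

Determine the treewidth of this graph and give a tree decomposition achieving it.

Every bag has size at most 3, so the width is 3 − 1 = 2 and tw(G) ≤ 2. Since 6–3–1–4–6 is a cycle in G, G is not acyclic. Forests are exactly the graphs of treewidth ≤ 1, so tw(G) ≥ 2. Therefore the treewidth is 2.

Treewidth 2.
One optimal decomposition is:
Bags: B1 = {3, 4, 6}  B2 = {1, 3, 4}  B3 = {1, 2, 4}  B4 = {1, 2, 5}
Tree: B1–B2, B2–B3, B3–B4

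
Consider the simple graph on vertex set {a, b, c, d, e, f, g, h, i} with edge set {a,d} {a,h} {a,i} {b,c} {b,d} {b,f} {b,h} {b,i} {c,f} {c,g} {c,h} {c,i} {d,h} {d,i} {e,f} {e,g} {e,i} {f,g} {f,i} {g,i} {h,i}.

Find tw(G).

A width-3 tree decomposition is:
Bags: B1 = {c, f, g, i}  B2 = {b, c, f, i}  B3 = {b, c, h, i}  B4 = {b, d, h, i}  B5 = {e, f, g, i}  B6 = {a, d, h, i}
Tree: B1–B2, B2–B3, B3–B4, B1–B5, B4–B6
Each bag holds 4 vertices, so the decomposition has width 3, which upper-bounds the treewidth. Conversely, {a, d, h, i} is a clique of size 4, and the vertices of any clique must share a bag in every tree decomposition; so some bag has ≥ 4 vertices and tw(G) ≥ 3. Hence tw(G) = 3 exactly.

3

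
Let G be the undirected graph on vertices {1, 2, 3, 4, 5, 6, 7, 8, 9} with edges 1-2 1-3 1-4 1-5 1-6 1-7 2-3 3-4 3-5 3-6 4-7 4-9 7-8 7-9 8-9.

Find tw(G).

A width-2 tree decomposition is:
Bags: B1 = {1, 3, 4}  B2 = {1, 2, 3}  B3 = {1, 3, 6}  B4 = {1, 4, 7}  B5 = {4, 7, 9}  B6 = {7, 8, 9}  B7 = {1, 3, 5}
Tree: B1–B2, B1–B3, B1–B4, B4–B5, B5–B6, B3–B7
Each bag holds 3 vertices, so the decomposition has width 2, which upper-bounds the treewidth. Conversely, {7, 8, 9} is a clique of size 3, and the vertices of any clique must share a bag in every tree decomposition; so some bag has ≥ 3 vertices and tw(G) ≥ 2. The upper and lower bounds meet at 2, so that is the treewidth.

2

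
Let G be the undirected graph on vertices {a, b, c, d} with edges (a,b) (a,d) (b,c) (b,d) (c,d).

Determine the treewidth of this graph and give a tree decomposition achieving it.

Treewidth 2.
One such decomposition:
Bags: B1 = {b, c, d}  B2 = {a, b, d}
Tree: B1–B2

Each bag holds 3 vertices, so the decomposition has width 2, which upper-bounds the treewidth. Conversely, {b, c, d} is a clique of size 3, and the vertices of any clique must share a bag in every tree decomposition; so some bag has ≥ 3 vertices and tw(G) ≥ 2. The upper and lower bounds meet at 2, so that is the treewidth.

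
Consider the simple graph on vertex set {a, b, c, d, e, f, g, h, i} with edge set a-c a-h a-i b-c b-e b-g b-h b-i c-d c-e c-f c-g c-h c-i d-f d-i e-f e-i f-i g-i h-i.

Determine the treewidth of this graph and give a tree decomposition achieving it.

Every bag has size at most 4, so the width is 4 − 1 = 3 and tw(G) ≤ 3. Conversely, {c, d, f, i} is a clique of size 4, and the vertices of any clique must share a bag in every tree decomposition; so some bag has ≥ 4 vertices and tw(G) ≥ 3. The upper and lower bounds meet at 3, so that is the treewidth.

Treewidth 3.
Bags: B1 = {c, d, f, i}  B2 = {c, e, f, i}  B3 = {b, c, e, i}  B4 = {b, c, h, i}  B5 = {b, c, g, i}  B6 = {a, c, h, i}
Tree: B1–B2, B2–B3, B3–B4, B4–B5, B4–B6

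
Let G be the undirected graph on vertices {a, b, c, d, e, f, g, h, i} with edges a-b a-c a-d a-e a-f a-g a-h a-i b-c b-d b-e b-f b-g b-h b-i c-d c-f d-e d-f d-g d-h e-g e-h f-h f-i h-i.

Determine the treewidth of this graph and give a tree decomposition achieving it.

The largest bag has 5 vertices, giving width 4; this decomposition certifies tw(G) ≤ 4. On the other hand G contains the 5-clique {a, b, d, e, g}. A clique must lie in a single bag of any decomposition, so no decomposition can have width below 4. Therefore the treewidth is 4.

Treewidth 4.
Bags: B1 = {a, b, d, e, h}  B2 = {a, b, d, f, h}  B3 = {a, b, f, h, i}  B4 = {a, b, d, e, g}  B5 = {a, b, c, d, f}
Tree: B1–B2, B2–B3, B1–B4, B2–B5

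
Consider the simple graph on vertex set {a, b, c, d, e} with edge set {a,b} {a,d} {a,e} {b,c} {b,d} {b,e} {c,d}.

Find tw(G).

2

A width-2 tree decomposition is:
Bags: B1 = {b, c, d}  B2 = {a, b, d}  B3 = {a, b, e}
Tree: B1–B2, B2–B3
Each bag holds 3 vertices, so the decomposition has width 2, which upper-bounds the treewidth. Conversely, {b, c, d} is a clique of size 3, and the vertices of any clique must share a bag in every tree decomposition; so some bag has ≥ 3 vertices and tw(G) ≥ 2. Combining the bounds, tw(G) = 2.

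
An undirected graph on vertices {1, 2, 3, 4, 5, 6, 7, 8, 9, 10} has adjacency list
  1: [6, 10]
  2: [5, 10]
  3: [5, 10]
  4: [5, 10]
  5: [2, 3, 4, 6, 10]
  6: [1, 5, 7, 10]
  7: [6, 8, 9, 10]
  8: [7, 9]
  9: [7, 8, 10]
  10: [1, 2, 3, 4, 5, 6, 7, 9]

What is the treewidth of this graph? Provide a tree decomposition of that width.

Treewidth 2.
One optimal decomposition is:
Bags: B1 = {4, 5, 10}  B2 = {5, 6, 10}  B3 = {6, 7, 10}  B4 = {3, 5, 10}  B5 = {7, 9, 10}  B6 = {2, 5, 10}  B7 = {7, 8, 9}  B8 = {1, 6, 10}
Tree: B1–B2, B2–B3, B1–B4, B3–B5, B4–B6, B5–B7, B3–B8

Every bag has size at most 3, so the width is 3 − 1 = 2 and tw(G) ≤ 2. For the lower bound, the 3 vertices {7, 8, 9} are pairwise adjacent, and any tree decomposition puts a clique entirely inside one bag — forcing width ≥ 2. The upper and lower bounds meet at 2, so that is the treewidth.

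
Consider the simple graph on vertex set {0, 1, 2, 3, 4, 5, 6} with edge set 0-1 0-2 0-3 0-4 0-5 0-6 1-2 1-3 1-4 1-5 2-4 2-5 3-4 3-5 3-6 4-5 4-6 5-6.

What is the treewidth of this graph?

4

A width-4 tree decomposition is:
Bags: B1 = {0, 3, 4, 5, 6}  B2 = {0, 1, 3, 4, 5}  B3 = {0, 1, 2, 4, 5}
Tree: B1–B2, B2–B3
The largest bag has 5 vertices, giving width 4; this decomposition certifies tw(G) ≤ 4. For the lower bound, the 5 vertices {0, 1, 2, 4, 5} are pairwise adjacent, and any tree decomposition puts a clique entirely inside one bag — forcing width ≥ 4. Hence tw(G) = 4 exactly.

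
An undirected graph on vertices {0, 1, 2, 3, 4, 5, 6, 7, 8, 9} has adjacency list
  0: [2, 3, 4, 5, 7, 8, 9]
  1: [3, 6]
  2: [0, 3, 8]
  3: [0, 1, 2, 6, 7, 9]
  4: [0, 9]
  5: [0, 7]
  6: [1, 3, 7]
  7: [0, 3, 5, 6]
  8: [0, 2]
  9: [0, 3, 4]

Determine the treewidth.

A width-2 tree decomposition is:
Bags: B1 = {3, 6, 7}  B2 = {0, 3, 7}  B3 = {0, 3, 9}  B4 = {1, 3, 6}  B5 = {0, 2, 3}  B6 = {0, 5, 7}  B7 = {0, 4, 9}  B8 = {0, 2, 8}
Tree: B1–B2, B2–B3, B1–B4, B2–B5, B2–B6, B3–B7, B5–B8
Each bag holds 3 vertices, so the decomposition has width 2, which upper-bounds the treewidth. For the lower bound, the 3 vertices {0, 2, 8} are pairwise adjacent, and any tree decomposition puts a clique entirely inside one bag — forcing width ≥ 2. The upper and lower bounds meet at 2, so that is the treewidth.

2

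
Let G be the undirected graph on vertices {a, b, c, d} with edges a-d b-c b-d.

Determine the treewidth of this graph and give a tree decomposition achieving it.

The largest bag has 2 vertices, giving width 1; this decomposition certifies tw(G) ≤ 1. Any graph with an edge has treewidth ≥ 1, and G has the edge a–d. Combining the bounds, tw(G) = 1.

Treewidth 1.
One such decomposition:
Bags: B1 = {a, d}  B2 = {b, d}  B3 = {b, c}
Tree: B1–B2, B2–B3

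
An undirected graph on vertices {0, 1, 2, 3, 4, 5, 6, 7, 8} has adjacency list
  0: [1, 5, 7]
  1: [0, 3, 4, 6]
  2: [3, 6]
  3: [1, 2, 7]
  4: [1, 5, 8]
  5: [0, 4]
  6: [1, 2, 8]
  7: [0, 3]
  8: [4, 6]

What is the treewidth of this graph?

A width-3 tree decomposition is:
Bags: B1 = {0, 4, 5, 7}  B2 = {0, 1, 4, 7}  B3 = {1, 3, 4, 7}  B4 = {1, 3, 4, 8}  B5 = {1, 3, 6, 8}  B6 = {2, 3, 6, 8}
Tree: B1–B2, B2–B3, B3–B4, B4–B5, B5–B6
Each bag holds 4 vertices, so the decomposition has width 3, which upper-bounds the treewidth. For the lower bound: the 4 vertex sets {0,5,7}, {4}, {1}, {2,3,6,8} are disjoint, each induces a connected subgraph, and every pair is joined by at least one edge of G. Contracting each set to a single vertex therefore yields K_{4} as a minor, and since treewidth is minor-monotone, tw(G) ≥ tw(K_{4}) = 3. The upper and lower bounds meet at 3, so that is the treewidth.

3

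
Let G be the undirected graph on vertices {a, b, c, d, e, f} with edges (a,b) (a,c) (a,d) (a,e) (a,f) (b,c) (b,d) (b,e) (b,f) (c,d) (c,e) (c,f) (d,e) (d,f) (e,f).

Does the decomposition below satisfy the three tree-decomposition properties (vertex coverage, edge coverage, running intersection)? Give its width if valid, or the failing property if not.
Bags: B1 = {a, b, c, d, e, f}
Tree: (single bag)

Yes; width 5.

Checking the three conditions: (i) the bags cover all of {a, b, c, d, e, f}; (ii) for each edge, some bag contains both endpoints; (iii) the bags containing any fixed vertex form a subtree. All hold, so the decomposition is valid with width 6 − 1 = 5.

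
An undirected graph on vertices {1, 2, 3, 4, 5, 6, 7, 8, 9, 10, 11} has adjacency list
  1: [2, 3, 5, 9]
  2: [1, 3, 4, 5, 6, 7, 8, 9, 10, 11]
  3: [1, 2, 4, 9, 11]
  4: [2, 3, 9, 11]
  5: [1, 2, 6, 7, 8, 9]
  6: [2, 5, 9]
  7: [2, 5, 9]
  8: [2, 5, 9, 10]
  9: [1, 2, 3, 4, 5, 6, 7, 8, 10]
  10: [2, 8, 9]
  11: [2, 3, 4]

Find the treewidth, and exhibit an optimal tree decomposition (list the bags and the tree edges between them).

Every bag has size at most 4, so the width is 4 − 1 = 3 and tw(G) ≤ 3. For the lower bound, the 4 vertices {2, 8, 9, 10} are pairwise adjacent, and any tree decomposition puts a clique entirely inside one bag — forcing width ≥ 3. Hence tw(G) = 3 exactly.

Treewidth 3.
Bags: B1 = {2, 5, 7, 9}  B2 = {1, 2, 5, 9}  B3 = {2, 5, 8, 9}  B4 = {1, 2, 3, 9}  B5 = {2, 3, 4, 9}  B6 = {2, 8, 9, 10}  B7 = {2, 5, 6, 9}  B8 = {2, 3, 4, 11}
Tree: B1–B2, B1–B3, B2–B4, B4–B5, B3–B6, B2–B7, B5–B8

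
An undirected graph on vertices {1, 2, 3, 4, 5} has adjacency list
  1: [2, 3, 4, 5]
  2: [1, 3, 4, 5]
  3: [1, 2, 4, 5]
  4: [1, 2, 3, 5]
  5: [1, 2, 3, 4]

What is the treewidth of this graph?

4

A width-4 tree decomposition is:
Bags: B1 = {1, 2, 3, 4, 5}
Tree: (single bag)
A single bag containing all 5 vertices is trivially a valid decomposition of width 4. Conversely, {1, 2, 3, 4, 5} is a clique of size 5, and the vertices of any clique must share a bag in every tree decomposition; so some bag has ≥ 5 vertices and tw(G) ≥ 4. Hence tw(G) = 4 exactly.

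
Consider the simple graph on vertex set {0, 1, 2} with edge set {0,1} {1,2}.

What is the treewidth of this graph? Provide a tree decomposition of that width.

Treewidth 1.
One optimal decomposition is:
Bags: B1 = {1, 2}  B2 = {0, 1}
Tree: B1–B2

The largest bag has 2 vertices, giving width 1; this decomposition certifies tw(G) ≤ 1. Since G has at least one edge (e.g. 1–2), it is not an edgeless graph, so tw(G) ≥ 1. The upper and lower bounds meet at 1, so that is the treewidth.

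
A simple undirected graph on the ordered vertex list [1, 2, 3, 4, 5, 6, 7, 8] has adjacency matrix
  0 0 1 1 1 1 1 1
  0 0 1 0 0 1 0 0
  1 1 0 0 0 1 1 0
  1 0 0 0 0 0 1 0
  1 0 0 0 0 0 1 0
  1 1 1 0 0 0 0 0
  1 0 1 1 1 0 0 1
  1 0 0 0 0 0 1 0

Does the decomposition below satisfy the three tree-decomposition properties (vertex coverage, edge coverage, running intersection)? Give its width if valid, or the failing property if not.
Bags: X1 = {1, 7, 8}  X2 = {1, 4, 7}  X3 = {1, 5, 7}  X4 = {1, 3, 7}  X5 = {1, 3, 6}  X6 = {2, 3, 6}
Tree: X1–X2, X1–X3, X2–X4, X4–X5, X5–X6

Checking the three conditions: (i) the bags cover all of {1, 2, 3, 4, 5, 6, 7, 8}; (ii) for each edge, some bag contains both endpoints; (iii) the bags containing any fixed vertex form a subtree. All hold, so the decomposition is valid with width 3 − 1 = 2.

Yes; width 2.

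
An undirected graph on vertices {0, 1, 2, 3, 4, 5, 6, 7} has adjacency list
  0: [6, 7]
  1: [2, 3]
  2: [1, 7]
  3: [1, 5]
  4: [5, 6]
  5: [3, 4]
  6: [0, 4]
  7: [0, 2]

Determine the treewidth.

A width-2 tree decomposition is:
Bags: B1 = {1, 3, 5}  B2 = {1, 4, 5}  B3 = {1, 4, 6}  B4 = {0, 1, 6}  B5 = {0, 1, 7}  B6 = {1, 2, 7}
Tree: B1–B2, B2–B3, B3–B4, B4–B5, B5–B6
Each bag holds 3 vertices, so the decomposition has width 2, which upper-bounds the treewidth. The edges 1–3–5–4–6–0–7–2–1 form a cycle, so G is not a tree and its treewidth is at least 2. The upper and lower bounds meet at 2, so that is the treewidth.

2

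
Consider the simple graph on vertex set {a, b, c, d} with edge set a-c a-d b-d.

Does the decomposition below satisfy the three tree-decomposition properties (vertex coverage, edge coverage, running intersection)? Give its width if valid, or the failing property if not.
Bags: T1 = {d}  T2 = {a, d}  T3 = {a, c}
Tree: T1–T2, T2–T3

No — vertex b appears in no bag.

A tree decomposition must satisfy three properties: every vertex lies in some bag; for every edge, both endpoints lie together in some bag; and for every vertex, the bags containing it form a connected subtree. Here vertex b appears in no bag, so the decomposition is invalid.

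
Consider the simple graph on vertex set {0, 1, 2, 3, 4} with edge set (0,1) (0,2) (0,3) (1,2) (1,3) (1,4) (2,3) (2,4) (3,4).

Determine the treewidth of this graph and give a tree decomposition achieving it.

Treewidth 3.
One such decomposition:
Bags: B1 = {0, 1, 2, 3}  B2 = {1, 2, 3, 4}
Tree: B1–B2

Each bag holds 4 vertices, so the decomposition has width 3, which upper-bounds the treewidth. Conversely, {0, 1, 2, 3} is a clique of size 4, and the vertices of any clique must share a bag in every tree decomposition; so some bag has ≥ 4 vertices and tw(G) ≥ 3. The upper and lower bounds meet at 3, so that is the treewidth.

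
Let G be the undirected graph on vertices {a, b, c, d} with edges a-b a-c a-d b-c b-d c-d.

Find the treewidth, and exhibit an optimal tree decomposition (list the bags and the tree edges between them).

Treewidth 3.
One such decomposition:
Bags: B1 = {a, b, c, d}
Tree: (single bag)

With just one bag of size 4, the width is 4 − 1 = 3, so tw(G) ≤ 3. For the lower bound, the 4 vertices {a, b, c, d} are pairwise adjacent, and any tree decomposition puts a clique entirely inside one bag — forcing width ≥ 3. Combining the bounds, tw(G) = 3.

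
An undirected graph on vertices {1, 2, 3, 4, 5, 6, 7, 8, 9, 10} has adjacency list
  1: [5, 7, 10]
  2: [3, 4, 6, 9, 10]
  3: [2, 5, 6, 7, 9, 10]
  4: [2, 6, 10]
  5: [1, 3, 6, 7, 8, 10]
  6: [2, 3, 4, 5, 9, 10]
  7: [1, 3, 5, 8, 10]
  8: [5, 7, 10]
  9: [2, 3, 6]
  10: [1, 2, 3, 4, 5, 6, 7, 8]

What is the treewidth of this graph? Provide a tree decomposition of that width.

Every bag has size at most 4, so the width is 4 − 1 = 3 and tw(G) ≤ 3. On the other hand G contains the 4-clique {2, 3, 6, 9}. A clique must lie in a single bag of any decomposition, so no decomposition can have width below 3. Therefore the treewidth is 3.

Treewidth 3.
One such decomposition:
Bags: B1 = {2, 3, 6, 10}  B2 = {2, 3, 6, 9}  B3 = {2, 4, 6, 10}  B4 = {3, 5, 6, 10}  B5 = {3, 5, 7, 10}  B6 = {1, 5, 7, 10}  B7 = {5, 7, 8, 10}
Tree: B1–B2, B1–B3, B1–B4, B4–B5, B5–B6, B5–B7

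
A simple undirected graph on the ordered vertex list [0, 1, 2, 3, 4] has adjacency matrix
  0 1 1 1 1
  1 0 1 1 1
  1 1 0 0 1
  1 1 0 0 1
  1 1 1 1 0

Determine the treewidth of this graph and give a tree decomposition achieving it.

Each bag holds 4 vertices, so the decomposition has width 3, which upper-bounds the treewidth. For the lower bound, the 4 vertices {0, 1, 2, 4} are pairwise adjacent, and any tree decomposition puts a clique entirely inside one bag — forcing width ≥ 3. Therefore the treewidth is 3.

Treewidth 3.
One optimal decomposition is:
Bags: B1 = {0, 1, 2, 4}  B2 = {0, 1, 3, 4}
Tree: B1–B2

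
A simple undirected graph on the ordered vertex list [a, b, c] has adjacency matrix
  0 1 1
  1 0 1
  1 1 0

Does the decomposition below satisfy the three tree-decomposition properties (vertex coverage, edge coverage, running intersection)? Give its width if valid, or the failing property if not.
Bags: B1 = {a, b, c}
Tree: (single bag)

Every vertex of G appears in some bag (union = {a, b, c}); every edge is covered by a bag; and for each vertex v the set of bags containing v is connected in the bag tree. The decomposition is therefore valid. The largest bag has 3 vertices, so the width is 2.

Yes; width 2.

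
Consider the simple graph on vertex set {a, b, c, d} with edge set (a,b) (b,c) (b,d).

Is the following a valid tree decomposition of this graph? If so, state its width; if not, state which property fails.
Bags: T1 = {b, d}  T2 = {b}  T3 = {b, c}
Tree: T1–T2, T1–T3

A tree decomposition must satisfy three properties: every vertex lies in some bag; for every edge, both endpoints lie together in some bag; and for every vertex, the bags containing it form a connected subtree. Here vertex a appears in no bag, so the decomposition is invalid.

No — vertex a appears in no bag.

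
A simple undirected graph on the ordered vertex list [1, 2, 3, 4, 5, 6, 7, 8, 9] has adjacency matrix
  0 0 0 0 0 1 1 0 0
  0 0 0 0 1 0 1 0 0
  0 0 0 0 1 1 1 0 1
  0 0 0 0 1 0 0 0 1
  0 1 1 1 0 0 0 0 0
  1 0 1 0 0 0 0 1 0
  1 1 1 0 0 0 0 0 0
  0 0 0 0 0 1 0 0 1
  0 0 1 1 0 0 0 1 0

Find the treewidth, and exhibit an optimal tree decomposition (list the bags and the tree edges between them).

Treewidth 3.
Bags: B1 = {4, 6, 8, 9}  B2 = {3, 4, 6, 9}  B3 = {3, 4, 5, 6}  B4 = {1, 3, 5, 6}  B5 = {1, 3, 5, 7}  B6 = {1, 2, 5, 7}
Tree: B1–B2, B2–B3, B3–B4, B4–B5, B5–B6

Each bag holds 4 vertices, so the decomposition has width 3, which upper-bounds the treewidth. For the lower bound: the 4 vertex sets {4,8,9}, {6}, {3}, {1,2,5,7} are disjoint, each induces a connected subgraph, and every pair is joined by at least one edge of G. Contracting each set to a single vertex therefore yields K_{4} as a minor, and since treewidth is minor-monotone, tw(G) ≥ tw(K_{4}) = 3. The upper and lower bounds meet at 3, so that is the treewidth.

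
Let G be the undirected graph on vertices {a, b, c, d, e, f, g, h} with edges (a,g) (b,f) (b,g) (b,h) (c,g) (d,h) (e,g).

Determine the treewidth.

A width-1 tree decomposition is:
Bags: B1 = {a, g}  B2 = {c, g}  B3 = {b, g}  B4 = {e, g}  B5 = {b, f}  B6 = {b, h}  B7 = {d, h}
Tree: B1–B2, B1–B3, B1–B4, B3–B5, B3–B6, B6–B7
Each bag holds 2 vertices, so the decomposition has width 1, which upper-bounds the treewidth. G has an edge, so its treewidth is at least 1. The upper and lower bounds meet at 1, so that is the treewidth.

1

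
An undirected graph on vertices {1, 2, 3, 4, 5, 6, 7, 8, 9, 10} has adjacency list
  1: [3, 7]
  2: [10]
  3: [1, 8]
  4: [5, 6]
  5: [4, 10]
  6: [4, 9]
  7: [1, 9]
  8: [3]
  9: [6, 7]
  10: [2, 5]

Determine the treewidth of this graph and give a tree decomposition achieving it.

The largest bag has 2 vertices, giving width 1; this decomposition certifies tw(G) ≤ 1. Any graph with an edge has treewidth ≥ 1, and G has the edge 2–10. Hence tw(G) = 1 exactly.

Treewidth 1.
Bags: B1 = {2, 10}  B2 = {5, 10}  B3 = {4, 5}  B4 = {4, 6}  B5 = {6, 9}  B6 = {7, 9}  B7 = {1, 7}  B8 = {1, 3}  B9 = {3, 8}
Tree: B1–B2, B2–B3, B3–B4, B4–B5, B5–B6, B6–B7, B7–B8, B8–B9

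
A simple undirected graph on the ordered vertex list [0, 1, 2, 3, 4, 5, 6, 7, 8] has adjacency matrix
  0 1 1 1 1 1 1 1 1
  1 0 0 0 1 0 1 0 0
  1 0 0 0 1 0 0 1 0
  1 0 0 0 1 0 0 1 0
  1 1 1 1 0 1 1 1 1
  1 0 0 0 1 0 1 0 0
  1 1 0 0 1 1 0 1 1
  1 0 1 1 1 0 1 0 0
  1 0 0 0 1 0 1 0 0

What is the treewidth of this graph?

A width-3 tree decomposition is:
Bags: B1 = {0, 4, 6, 8}  B2 = {0, 4, 6, 7}  B3 = {0, 1, 4, 6}  B4 = {0, 4, 5, 6}  B5 = {0, 2, 4, 7}  B6 = {0, 3, 4, 7}
Tree: B1–B2, B2–B3, B2–B4, B2–B5, B5–B6
The largest bag has 4 vertices, giving width 3; this decomposition certifies tw(G) ≤ 3. For the lower bound, the 4 vertices {0, 2, 4, 7} are pairwise adjacent, and any tree decomposition puts a clique entirely inside one bag — forcing width ≥ 3. Hence tw(G) = 3 exactly.

3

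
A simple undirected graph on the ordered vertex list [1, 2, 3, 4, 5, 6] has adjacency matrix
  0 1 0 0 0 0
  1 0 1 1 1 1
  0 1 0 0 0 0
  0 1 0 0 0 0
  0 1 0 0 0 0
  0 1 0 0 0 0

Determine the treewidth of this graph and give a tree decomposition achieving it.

Treewidth 1.
One optimal decomposition is:
Bags: B1 = {2, 6}  B2 = {2, 3}  B3 = {1, 2}  B4 = {2, 5}  B5 = {2, 4}
Tree: B1–B2, B1–B3, B1–B4, B2–B5

Each bag holds 2 vertices, so the decomposition has width 1, which upper-bounds the treewidth. G has an edge, so its treewidth is at least 1. Therefore the treewidth is 1.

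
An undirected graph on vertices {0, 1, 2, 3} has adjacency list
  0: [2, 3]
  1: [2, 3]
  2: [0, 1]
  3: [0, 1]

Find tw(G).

A width-2 tree decomposition is:
Bags: B1 = {0, 2, 3}  B2 = {1, 2, 3}
Tree: B1–B2
Each bag holds 3 vertices, so the decomposition has width 2, which upper-bounds the treewidth. The edges 3–0–2–1–3 form a cycle, so G is not a tree and its treewidth is at least 2. Combining the bounds, tw(G) = 2.

2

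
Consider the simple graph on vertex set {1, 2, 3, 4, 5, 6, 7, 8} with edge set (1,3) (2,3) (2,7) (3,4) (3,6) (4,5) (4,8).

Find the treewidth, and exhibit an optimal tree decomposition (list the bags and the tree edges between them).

Each bag holds 2 vertices, so the decomposition has width 1, which upper-bounds the treewidth. G has an edge, so its treewidth is at least 1. The upper and lower bounds meet at 1, so that is the treewidth.

Treewidth 1.
One optimal decomposition is:
Bags: B1 = {2, 7}  B2 = {2, 3}  B3 = {1, 3}  B4 = {3, 4}  B5 = {4, 8}  B6 = {3, 6}  B7 = {4, 5}
Tree: B1–B2, B2–B3, B3–B4, B4–B5, B3–B6, B4–B7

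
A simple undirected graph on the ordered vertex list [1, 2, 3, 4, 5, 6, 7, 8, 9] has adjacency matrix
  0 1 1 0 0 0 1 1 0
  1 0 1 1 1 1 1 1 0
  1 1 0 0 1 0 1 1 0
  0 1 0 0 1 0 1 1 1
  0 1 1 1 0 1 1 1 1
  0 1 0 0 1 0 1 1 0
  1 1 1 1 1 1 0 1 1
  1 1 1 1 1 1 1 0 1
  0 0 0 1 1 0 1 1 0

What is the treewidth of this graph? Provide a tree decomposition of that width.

Each bag holds 5 vertices, so the decomposition has width 4, which upper-bounds the treewidth. Conversely, {4, 5, 7, 8, 9} is a clique of size 5, and the vertices of any clique must share a bag in every tree decomposition; so some bag has ≥ 5 vertices and tw(G) ≥ 4. Hence tw(G) = 4 exactly.

Treewidth 4.
Bags: B1 = {4, 5, 7, 8, 9}  B2 = {2, 4, 5, 7, 8}  B3 = {2, 3, 5, 7, 8}  B4 = {2, 5, 6, 7, 8}  B5 = {1, 2, 3, 7, 8}
Tree: B1–B2, B2–B3, B3–B4, B3–B5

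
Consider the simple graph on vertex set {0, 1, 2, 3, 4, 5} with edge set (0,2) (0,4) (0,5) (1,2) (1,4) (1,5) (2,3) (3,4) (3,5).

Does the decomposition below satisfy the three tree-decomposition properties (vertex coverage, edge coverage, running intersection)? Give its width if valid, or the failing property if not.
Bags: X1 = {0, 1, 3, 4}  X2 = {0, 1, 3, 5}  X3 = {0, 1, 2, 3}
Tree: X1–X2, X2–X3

Every vertex of G appears in some bag (union = {0, 1, 2, 3, 4, 5}); every edge is covered by a bag; and for each vertex v the set of bags containing v is connected in the bag tree. The decomposition is therefore valid. The largest bag has 4 vertices, so the width is 3.

Yes; width 3.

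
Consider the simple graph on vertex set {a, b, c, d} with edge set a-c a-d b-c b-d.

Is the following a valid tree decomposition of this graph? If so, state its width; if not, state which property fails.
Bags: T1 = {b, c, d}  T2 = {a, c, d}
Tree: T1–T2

Yes; width 2.

Vertex coverage: the bags together contain {a, b, c, d}, the full vertex set. Edge coverage: each edge of G has both endpoints in at least one bag. Running intersection: for every vertex, the bags containing it form a connected subtree. All three properties hold, so this is a valid tree decomposition of width max|bag| − 1 = 2, and hence tw(G) ≤ 2.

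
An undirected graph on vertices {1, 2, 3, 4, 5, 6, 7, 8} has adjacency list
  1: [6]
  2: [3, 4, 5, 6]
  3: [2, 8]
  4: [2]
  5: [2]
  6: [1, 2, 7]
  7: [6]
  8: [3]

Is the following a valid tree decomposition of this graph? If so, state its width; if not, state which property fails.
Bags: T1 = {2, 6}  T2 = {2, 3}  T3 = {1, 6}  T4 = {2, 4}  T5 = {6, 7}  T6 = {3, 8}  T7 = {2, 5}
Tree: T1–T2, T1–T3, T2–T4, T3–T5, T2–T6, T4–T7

Vertex coverage: the bags together contain {1, 2, 3, 4, 5, 6, 7, 8}, the full vertex set. Edge coverage: each edge of G has both endpoints in at least one bag. Running intersection: for every vertex, the bags containing it form a connected subtree. All three properties hold, so this is a valid tree decomposition of width max|bag| − 1 = 1, and hence tw(G) ≤ 1.

Yes; width 1.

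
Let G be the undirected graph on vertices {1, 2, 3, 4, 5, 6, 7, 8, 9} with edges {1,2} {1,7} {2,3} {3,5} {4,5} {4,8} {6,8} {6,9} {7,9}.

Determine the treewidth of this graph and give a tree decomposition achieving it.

The largest bag has 3 vertices, giving width 2; this decomposition certifies tw(G) ≤ 2. Since 5–4–8–6–9–7–1–2–3–5 is a cycle in G, G is not acyclic. Forests are exactly the graphs of treewidth ≤ 1, so tw(G) ≥ 2. The upper and lower bounds meet at 2, so that is the treewidth.

Treewidth 2.
Bags: B1 = {4, 5, 8}  B2 = {5, 6, 8}  B3 = {5, 6, 9}  B4 = {5, 7, 9}  B5 = {1, 5, 7}  B6 = {1, 2, 5}  B7 = {2, 3, 5}
Tree: B1–B2, B2–B3, B3–B4, B4–B5, B5–B6, B6–B7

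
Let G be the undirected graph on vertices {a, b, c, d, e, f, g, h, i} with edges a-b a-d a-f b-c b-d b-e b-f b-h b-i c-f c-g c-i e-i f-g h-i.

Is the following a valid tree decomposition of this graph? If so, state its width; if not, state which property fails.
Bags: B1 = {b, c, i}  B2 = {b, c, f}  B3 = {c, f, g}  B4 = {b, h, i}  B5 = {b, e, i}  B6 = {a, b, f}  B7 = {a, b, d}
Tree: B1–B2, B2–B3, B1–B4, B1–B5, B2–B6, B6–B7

Every vertex of G appears in some bag (union = {a, b, c, d, e, f, g, h, i}); every edge is covered by a bag; and for each vertex v the set of bags containing v is connected in the bag tree. The decomposition is therefore valid. The largest bag has 3 vertices, so the width is 2.

Yes; width 2.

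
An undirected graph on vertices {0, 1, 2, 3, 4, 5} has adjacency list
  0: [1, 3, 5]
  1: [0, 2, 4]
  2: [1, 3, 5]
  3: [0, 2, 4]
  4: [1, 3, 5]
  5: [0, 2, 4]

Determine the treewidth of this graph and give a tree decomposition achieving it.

Every bag has size at most 4, so the width is 4 − 1 = 3 and tw(G) ≤ 3. For the lower bound: the 4 vertex sets {3,4}, {0,1}, {2}, {5} are disjoint, each induces a connected subgraph, and every pair is joined by at least one edge of G. Contracting each set to a single vertex therefore yields K_{4} as a minor, and since treewidth is minor-monotone, tw(G) ≥ tw(K_{4}) = 3. Combining the bounds, tw(G) = 3.

Treewidth 3.
One optimal decomposition is:
Bags: B1 = {0, 2, 3, 4}  B2 = {0, 1, 2, 4}  B3 = {0, 2, 4, 5}
Tree: B1–B2, B2–B3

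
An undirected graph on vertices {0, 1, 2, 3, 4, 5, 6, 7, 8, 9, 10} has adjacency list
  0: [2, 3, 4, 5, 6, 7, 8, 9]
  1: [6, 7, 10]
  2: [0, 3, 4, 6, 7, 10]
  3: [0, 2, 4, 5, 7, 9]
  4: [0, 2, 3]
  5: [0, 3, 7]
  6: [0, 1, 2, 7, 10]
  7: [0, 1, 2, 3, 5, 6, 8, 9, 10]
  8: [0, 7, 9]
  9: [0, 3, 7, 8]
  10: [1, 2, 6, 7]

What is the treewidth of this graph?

A width-3 tree decomposition is:
Bags: B1 = {0, 2, 3, 7}  B2 = {0, 3, 7, 9}  B3 = {0, 2, 6, 7}  B4 = {0, 7, 8, 9}  B5 = {0, 3, 5, 7}  B6 = {0, 2, 3, 4}  B7 = {2, 6, 7, 10}  B8 = {1, 6, 7, 10}
Tree: B1–B2, B1–B3, B2–B4, B1–B5, B1–B6, B3–B7, B7–B8
The largest bag has 4 vertices, giving width 3; this decomposition certifies tw(G) ≤ 3. Conversely, {0, 2, 3, 4} is a clique of size 4, and the vertices of any clique must share a bag in every tree decomposition; so some bag has ≥ 4 vertices and tw(G) ≥ 3. Combining the bounds, tw(G) = 3.

3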